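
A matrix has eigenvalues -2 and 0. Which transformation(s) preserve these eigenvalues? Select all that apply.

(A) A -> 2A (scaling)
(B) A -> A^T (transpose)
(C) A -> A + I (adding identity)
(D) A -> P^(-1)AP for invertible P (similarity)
B and D

Eigenvalues are preserved by:
1. Similarity transformations: A -> P^(-1)AP (same characteristic polynomial)
2. Transpose: A^T has the same eigenvalues as A

Eigenvalues are NOT preserved by:
- Adding identity: eigenvalues become -2+1, 0+1
- Scaling: eigenvalues become -4, 0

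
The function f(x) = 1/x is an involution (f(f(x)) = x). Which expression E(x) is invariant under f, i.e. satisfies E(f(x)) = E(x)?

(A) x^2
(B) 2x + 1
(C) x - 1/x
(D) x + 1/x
D

Replace x by f(x) = 1/x in each option and simplify. As a quick numerical cross-check, also compare E(4) with E(f(4)) = E(1/4).

(A) x^2  ->  (1/x)^2 = x^(-2); check: E(4) = 16 but E(1/4) = 1/16.   [not invariant]
(B) 2x + 1  ->  2(1/x) + 1 = (x + 2)/x; check: E(4) = 9 but E(1/4) = 3/2.   [not invariant]
(C) x - 1/x  ->  (1/x) - 1/(1/x) = -x + 1/x; check: E(4) = 15/4 but E(1/4) = -15/4.   [not invariant]
(D) x + 1/x  ->  (1/x) + 1/(1/x), which simplifies back to x + 1/x; check: E(4) = 17/4, E(1/4) = 17/4.   [invariant]

Only (D) is unchanged. E is symmetric under swapping x with f(x) = 1/x, which is exactly what an involution does.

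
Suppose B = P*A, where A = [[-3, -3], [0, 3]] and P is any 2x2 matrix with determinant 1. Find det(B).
-9

By the multiplicative property of determinants, det(B) = det(P*A) = det(P) * det(A) = det(A),
so the determinant is invariant under multiplication by any determinant-1 matrix; we just need det(A).

det(A) = (-3)(3) - (-3)(0) = -9 - 0 = -9

Therefore det(B) = 1 * (-9) = -9.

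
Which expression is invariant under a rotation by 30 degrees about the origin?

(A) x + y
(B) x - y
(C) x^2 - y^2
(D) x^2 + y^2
D

A rotation by 30 degrees sends (x, y) to (sqrt(3)x/2 - y/2, x/2 + sqrt(3)y/2).
Substitute the transformed coordinates into each option and compare with the original:
(A) x + y  ->  (sqrt(3)x/2 - y/2) + (x/2 + sqrt(3)y/2) = x/2 + sqrt(3)x/2 - y/2 + sqrt(3)y/2   [differs from x + y: not invariant]
(B) x - y  ->  (sqrt(3)x/2 - y/2) - (x/2 + sqrt(3)y/2) = -x/2 + sqrt(3)x/2 - sqrt(3)y/2 - y/2   [differs from x - y: not invariant]
(C) x^2 - y^2  ->  (sqrt(3)x/2 - y/2)^2 - (x/2 + sqrt(3)y/2)^2 = x^2/2 - sqrt(3)xy - y^2/2   [differs from x^2 - y^2: not invariant]
(D) x^2 + y^2  ->  (sqrt(3)x/2 - y/2)^2 + (x/2 + sqrt(3)y/2)^2 = x^2 + y^2   [equals x^2 + y^2: invariant]

Only option (D), x^2 + y^2, is unchanged by the transformation.
Geometrically, x^2 + y^2 is the squared distance from the origin, which every rotation about the origin preserves.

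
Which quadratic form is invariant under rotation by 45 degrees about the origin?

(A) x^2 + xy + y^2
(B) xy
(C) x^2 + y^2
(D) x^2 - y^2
C

Rotation by 45 degrees sends (x, y) to (sqrt(2)x/2 - sqrt(2)y/2, sqrt(2)x/2 + sqrt(2)y/2).
Substitute the transformed coordinates into each option and compare with the original:
(A) x^2 + xy + y^2  ->  (sqrt(2)x/2 - sqrt(2)y/2)^2 + (sqrt(2)x/2 - sqrt(2)y/2)(sqrt(2)x/2 + sqrt(2)y/2) + (sqrt(2)x/2 + sqrt(2)y/2)^2 = 3x^2/2 + y^2/2   [differs from x^2 + xy + y^2: not invariant]
(B) xy  ->  (sqrt(2)x/2 - sqrt(2)y/2)(sqrt(2)x/2 + sqrt(2)y/2) = x^2/2 - y^2/2   [differs from xy: not invariant]
(C) x^2 + y^2  ->  (sqrt(2)x/2 - sqrt(2)y/2)^2 + (sqrt(2)x/2 + sqrt(2)y/2)^2 = x^2 + y^2   [equals x^2 + y^2: invariant]
(D) x^2 - y^2  ->  (sqrt(2)x/2 - sqrt(2)y/2)^2 - (sqrt(2)x/2 + sqrt(2)y/2)^2 = -2xy   [differs from x^2 - y^2: not invariant]

Only option (C), x^2 + y^2, is unchanged by the transformation.
x^2 + y^2 is the squared distance from the origin, which rotations preserve.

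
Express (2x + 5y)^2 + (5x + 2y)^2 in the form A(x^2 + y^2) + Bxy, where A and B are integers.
29(x^2 + y^2) + 40xy

Expanding: (2x + 5y)^2 = 4x^2 + 20xy + 25y^2
(5x + 2y)^2 = 25x^2 + 20xy + 4y^2
Sum = (4+25)(x^2+y^2) + 40xy = 29(x^2 + y^2) + 40xy
This is symmetric in x and y.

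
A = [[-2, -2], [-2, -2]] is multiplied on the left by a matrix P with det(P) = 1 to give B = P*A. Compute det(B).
0

By the multiplicative property of determinants, det(B) = det(P*A) = det(P) * det(A) = det(A),
so the determinant is invariant under multiplication by any determinant-1 matrix; we just need det(A).

det(A) = (-2)(-2) - (-2)(-2) = 4 - 4 = 0

Therefore det(B) = 1 * 0 = 0.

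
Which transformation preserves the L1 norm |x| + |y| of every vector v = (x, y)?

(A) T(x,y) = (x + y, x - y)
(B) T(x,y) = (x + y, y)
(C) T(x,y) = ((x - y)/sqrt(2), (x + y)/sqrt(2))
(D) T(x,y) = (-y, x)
D

A transformation preserves a norm if ||T(v)|| = ||v|| for every v; a single vector where the norm changes rules an option out.

(A) T(x,y) = (x + y, x - y): v = (1, 0) has norm |1| + |0| = 1, but T(v) = (1, 1) has norm 2 -- not preserved.
(B) T(x,y) = (x + y, y): v = (0, 1) has norm |0| + |1| = 1, but T(v) = (1, 1) has norm 2 -- not preserved.
(C) T(x,y) = ((x - y)/sqrt(2), (x + y)/sqrt(2)): v = (1, 0) has norm |1| + |0| = 1, but T(v) = (sqrt(2)/2, sqrt(2)/2) has norm sqrt(2) -- not preserved.
(D) T(x,y) = (-y, x): preserves the norm -- it only permutes the coordinates and/or flips signs, which leaves |x| + |y| unchanged.

Therefore the answer is (D).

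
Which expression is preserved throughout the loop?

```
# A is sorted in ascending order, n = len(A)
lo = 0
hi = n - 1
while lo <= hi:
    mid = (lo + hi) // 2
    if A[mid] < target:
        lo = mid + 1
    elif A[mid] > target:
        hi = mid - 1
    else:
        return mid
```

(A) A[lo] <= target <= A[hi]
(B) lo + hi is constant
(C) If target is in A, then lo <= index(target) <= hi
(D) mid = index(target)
C

A loop invariant must hold before the first iteration and be re-established by every execution of the body.

(C) If target is in A, then lo <= index(target) <= hi: Before the loop [lo, hi] = [0, n-1] covers every index. When A[mid] < target, sortedness puts target strictly to the right of mid, so setting lo = mid + 1 keeps index(target) in [lo, hi]; symmetrically for hi = mid - 1. Hence 'if target is in A then lo <= index(target) <= hi' holds after every iteration, and when lo > hi it proves target is absent.

The other options fail:
(A) A[lo] <= target <= A[hi]: fails when target is not in A (e.g. target < A[0] already violates it before the loop), so it is not maintained in general.
(B) lo + hi is constant: each iteration moves exactly one of lo, hi, so lo + hi changes (e.g. 0 + (n-1) becomes (mid+1) + (n-1)).
(D) mid = index(target): mid is just the current probe; it equals index(target) only on the iteration that returns.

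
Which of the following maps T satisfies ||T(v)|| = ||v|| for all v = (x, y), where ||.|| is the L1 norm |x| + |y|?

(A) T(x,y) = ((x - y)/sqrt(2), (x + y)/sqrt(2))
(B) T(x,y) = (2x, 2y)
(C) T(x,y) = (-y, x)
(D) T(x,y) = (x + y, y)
C

A transformation preserves a norm if ||T(v)|| = ||v|| for every v; a single vector where the norm changes rules an option out.

(A) T(x,y) = ((x - y)/sqrt(2), (x + y)/sqrt(2)): v = (1, 0) has norm |1| + |0| = 1, but T(v) = (sqrt(2)/2, sqrt(2)/2) has norm sqrt(2) -- not preserved.
(B) T(x,y) = (2x, 2y): v = (1, 0) has norm |1| + |0| = 1, but T(v) = (2, 0) has norm 2 -- not preserved.
(C) T(x,y) = (-y, x): preserves the norm -- it only permutes the coordinates and/or flips signs, which leaves |x| + |y| unchanged.
(D) T(x,y) = (x + y, y): v = (0, 1) has norm |0| + |1| = 1, but T(v) = (1, 1) has norm 2 -- not preserved.

Therefore the answer is (C).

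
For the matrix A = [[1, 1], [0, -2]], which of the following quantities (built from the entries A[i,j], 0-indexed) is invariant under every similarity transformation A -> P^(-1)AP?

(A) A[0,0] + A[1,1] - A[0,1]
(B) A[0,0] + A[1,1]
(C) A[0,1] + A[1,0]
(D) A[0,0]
B

A[0,0] + A[1,1] is the trace of A. By the cyclic property of the trace, tr(P^(-1)AP) = tr(APP^(-1)) = tr(A), so it is the same for every matrix similar to A.

The other combinations are not similarity invariants. For example, take P = [[1, 1], [1, 2]] (det P = 1), so P^(-1) = [[2, -1], [-1, 1]] and
B = P^(-1)AP = [[6, 10], [-4, -7]].
Evaluating each option on A and on B:
(A) A[0,0] + A[1,1] - A[0,1]: -2 for A, -11 for B -> changes
(B) A[0,0] + A[1,1]: -1 for A, -1 for B -> unchanged
(C) A[0,1] + A[1,0]: 1 for A, 6 for B -> changes
(D) A[0,0]: 1 for A, 6 for B -> changes

Only (B) A[0,0] + A[1,1] = -1 survives (and it does so for every P, not just this one), so it is the invariant.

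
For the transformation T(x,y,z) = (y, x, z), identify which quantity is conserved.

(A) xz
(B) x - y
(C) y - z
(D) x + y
D

Apply T(x,y,z) = (y, x, z) to each option, i.e. replace (x, y, z) by the transformed coordinates.
Substitute the transformed coordinates into each option and compare with the original:
(A) xz  ->  (y)(z) = yz   [differs from xz: not invariant]
(B) x - y  ->  (y) - (x) = -x + y   [differs from x - y: not invariant]
(C) y - z  ->  (x) - (z) = x - z   [differs from y - z: not invariant]
(D) x + y  ->  (y) + (x) = x + y   [equals x + y: invariant]

Only option (D), x + y, is unchanged by the transformation.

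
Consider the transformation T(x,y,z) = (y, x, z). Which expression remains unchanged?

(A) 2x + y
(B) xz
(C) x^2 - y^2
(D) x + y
D

Apply T(x,y,z) = (y, x, z) to each option, i.e. replace (x, y, z) by the transformed coordinates.
Substitute the transformed coordinates into each option and compare with the original:
(A) 2x + y  ->  2(y) + (x) = x + 2y   [differs from 2x + y: not invariant]
(B) xz  ->  (y)(z) = yz   [differs from xz: not invariant]
(C) x^2 - y^2  ->  (y)^2 - (x)^2 = -x^2 + y^2   [differs from x^2 - y^2: not invariant]
(D) x + y  ->  (y) + (x) = x + y   [equals x + y: invariant]

Only option (D), x + y, is unchanged by the transformation.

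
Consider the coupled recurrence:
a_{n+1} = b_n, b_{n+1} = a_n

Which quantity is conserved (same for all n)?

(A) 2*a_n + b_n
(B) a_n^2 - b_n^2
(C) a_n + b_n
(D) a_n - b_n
C

Replace a_n by a_{n+1} = b_n and b_n by b_{n+1} = a_n in each option and simplify:
(A) 2*a_n + b_n  ->  2*(b_n) + (a_n) = a_n + 2*b_n   [not conserved]
(B) a_n^2 - b_n^2  ->  (b_n)^2 - (a_n)^2 = -a_n^2 + b_n^2   [not conserved]
(C) a_n + b_n  ->  (b_n) + (a_n) = a_n + b_n   [conserved]
(D) a_n - b_n  ->  (b_n) - (a_n) = -a_n + b_n   [not conserved]

Only (C) a_n + b_n returns to itself after one step, so it is the conserved quantity.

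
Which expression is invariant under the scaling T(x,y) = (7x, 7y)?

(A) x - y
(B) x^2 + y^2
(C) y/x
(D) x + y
C

Under the uniform scaling T(x,y) = (7x, 7y):
Substitute the transformed coordinates into each option and compare with the original:
(A) x - y  ->  (7x) - (7y) = 7x - 7y   [differs from x - y: not invariant]
(B) x^2 + y^2  ->  (7x)^2 + (7y)^2 = 49x^2 + 49y^2   [differs from x^2 + y^2: not invariant]
(C) y/x  ->  (7y)/(7x) = y/x   [equals y/x: invariant]
(D) x + y  ->  (7x) + (7y) = 7x + 7y   [differs from x + y: not invariant]

Only option (C), y/x, is unchanged by the transformation.
The common factor 7 cancels in a ratio of coordinates, while sums, products and sums of squares pick up factors of 7 or 49.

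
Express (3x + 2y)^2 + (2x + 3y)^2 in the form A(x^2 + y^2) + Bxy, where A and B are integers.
13(x^2 + y^2) + 24xy

Expanding: (3x + 2y)^2 = 9x^2 + 12xy + 4y^2
(2x + 3y)^2 = 4x^2 + 12xy + 9y^2
Sum = (9+4)(x^2+y^2) + 24xy = 13(x^2 + y^2) + 24xy
This is symmetric in x and y.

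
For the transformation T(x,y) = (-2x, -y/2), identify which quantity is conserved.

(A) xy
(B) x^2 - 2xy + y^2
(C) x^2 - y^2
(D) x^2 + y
A

An expression E(x,y) is invariant under T if E(T(x,y)) = E(x,y). Here T(x,y) = (-2x, -y/2).
Substitute the transformed coordinates into each option and compare with the original:
(A) xy  ->  (-2x)(-y/2) = xy   [equals xy: invariant]
(B) x^2 - 2xy + y^2  ->  (-2x)^2 - 2(-2x)(-y/2) + (-y/2)^2 = 4x^2 - 2xy + y^2/4   [differs from x^2 - 2xy + y^2: not invariant]
(C) x^2 - y^2  ->  (-2x)^2 - (-y/2)^2 = 4x^2 - y^2/4   [differs from x^2 - y^2: not invariant]
(D) x^2 + y  ->  (-2x)^2 + (-y/2) = 4x^2 - y/2   [differs from x^2 + y: not invariant]

Only option (A), xy, is unchanged by the transformation.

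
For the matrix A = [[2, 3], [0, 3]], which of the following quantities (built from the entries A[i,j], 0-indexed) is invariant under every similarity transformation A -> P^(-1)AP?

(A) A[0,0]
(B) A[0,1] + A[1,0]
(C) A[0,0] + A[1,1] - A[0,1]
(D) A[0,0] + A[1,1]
D

A[0,0] + A[1,1] is the trace of A. By the cyclic property of the trace, tr(P^(-1)AP) = tr(APP^(-1)) = tr(A), so it is the same for every matrix similar to A.

The other combinations are not similarity invariants. For example, take P = [[2, 1], [1, 1]] (det P = 1), so P^(-1) = [[1, -1], [-1, 2]] and
B = P^(-1)AP = [[4, 2], [-1, 1]].
Evaluating each option on A and on B:
(A) A[0,0]: 2 for A, 4 for B -> changes
(B) A[0,1] + A[1,0]: 3 for A, 1 for B -> changes
(C) A[0,0] + A[1,1] - A[0,1]: 2 for A, 3 for B -> changes
(D) A[0,0] + A[1,1]: 5 for A, 5 for B -> unchanged

Only (D) A[0,0] + A[1,1] = 5 survives (and it does so for every P, not just this one), so it is the invariant.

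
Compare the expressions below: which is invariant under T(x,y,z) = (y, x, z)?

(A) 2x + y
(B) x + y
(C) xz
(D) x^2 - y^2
B

Apply T(x,y,z) = (y, x, z) to each option, i.e. replace (x, y, z) by the transformed coordinates.
Substitute the transformed coordinates into each option and compare with the original:
(A) 2x + y  ->  2(y) + (x) = x + 2y   [differs from 2x + y: not invariant]
(B) x + y  ->  (y) + (x) = x + y   [equals x + y: invariant]
(C) xz  ->  (y)(z) = yz   [differs from xz: not invariant]
(D) x^2 - y^2  ->  (y)^2 - (x)^2 = -x^2 + y^2   [differs from x^2 - y^2: not invariant]

Only option (B), x + y, is unchanged by the transformation.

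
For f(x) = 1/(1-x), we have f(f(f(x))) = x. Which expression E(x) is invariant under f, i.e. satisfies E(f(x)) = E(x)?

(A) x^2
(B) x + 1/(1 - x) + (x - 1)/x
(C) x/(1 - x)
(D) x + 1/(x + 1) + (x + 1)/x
B

Replace x by f(x) = 1/(1 - x) in each option and simplify. As a quick numerical cross-check, also compare E(3) with E(f(3)) = E(-1/2).

(A) x^2  ->  (1/(1 - x))^2 = (x - 1)^(-2); check: E(3) = 9 but E(-1/2) = 1/4.   [not invariant]
(B) x + 1/(1 - x) + (x - 1)/x  ->  (1/(1 - x)) + 1/(1 - (1/(1 - x))) + ((1/(1 - x)) - 1)/(1/(1 - x)), which simplifies back to x + 1/(1 - x) + (x - 1)/x; check: E(3) = 19/6, E(-1/2) = 19/6.   [invariant]
(C) x/(1 - x)  ->  (1/(1 - x))/(1 - (1/(1 - x))) = -1/x; check: E(3) = -3/2 but E(-1/2) = -1/3.   [not invariant]
(D) x + 1/(x + 1) + (x + 1)/x  ->  (1/(1 - x)) + 1/((1/(1 - x)) + 1) + ((1/(1 - x)) + 1)/(1/(1 - x)) = (-x^3 + 6x^2 - 11x + 7)/(x^2 - 3x + 2); check: E(3) = 55/12 but E(-1/2) = 1/2.   [not invariant]

Only (B) is unchanged. Indeed f(f(x)) = 1/(1 - 1/(1-x)) = (1-x)/(-x) = (x-1)/x, so E(x) = x + f(x) + f(f(x)) is the sum over the whole 3-cycle; applying f just permutes the three terms cyclically (x -> f(x) -> f(f(x)) -> x), leaving the sum unchanged.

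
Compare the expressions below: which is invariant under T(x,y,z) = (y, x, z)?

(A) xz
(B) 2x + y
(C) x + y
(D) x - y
C

Apply T(x,y,z) = (y, x, z) to each option, i.e. replace (x, y, z) by the transformed coordinates.
Substitute the transformed coordinates into each option and compare with the original:
(A) xz  ->  (y)(z) = yz   [differs from xz: not invariant]
(B) 2x + y  ->  2(y) + (x) = x + 2y   [differs from 2x + y: not invariant]
(C) x + y  ->  (y) + (x) = x + y   [equals x + y: invariant]
(D) x - y  ->  (y) - (x) = -x + y   [differs from x - y: not invariant]

Only option (C), x + y, is unchanged by the transformation.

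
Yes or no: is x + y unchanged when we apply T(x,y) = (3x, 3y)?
No

Substitute T(x,y) = (3x, 3y) into the expression and compare with the original.

Original: x + y
After applying T: (3x) + (3y) = 3x + 3y

This differs from the original x + y (difference: 2x + 2y), so the expression is NOT invariant.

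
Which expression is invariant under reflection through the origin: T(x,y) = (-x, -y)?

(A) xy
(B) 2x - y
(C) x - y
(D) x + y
A

The map is reflection through the origin: T(x,y) = (-x, -y).
Substitute the transformed coordinates into each option and compare with the original:
(A) xy  ->  (-x)(-y) = xy   [equals xy: invariant]
(B) 2x - y  ->  2(-x) - (-y) = -2x + y   [differs from 2x - y: not invariant]
(C) x - y  ->  (-x) - (-y) = -x + y   [differs from x - y: not invariant]
(D) x + y  ->  (-x) + (-y) = -x - y   [differs from x + y: not invariant]

Only option (A), xy, is unchanged by the transformation.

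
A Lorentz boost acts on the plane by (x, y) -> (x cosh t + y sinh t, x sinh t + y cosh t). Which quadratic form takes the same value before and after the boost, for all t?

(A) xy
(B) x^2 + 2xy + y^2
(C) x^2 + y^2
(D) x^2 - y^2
D

Write x' = x cosh t + y sinh t, y' = x sinh t + y cosh t and substitute into each option:
(A) xy: (x cosh t + y sinh t)(x sinh t + y cosh t) = xy(cosh^2 t + sinh^2 t) + (x^2 + y^2) sinh t cosh t = xy cosh 2t + (x^2 + y^2)(sinh 2t)/2   [not invariant for t != 0]
(B) x^2 + 2xy + y^2: (x' + y')^2 with x' + y' = (x + y)(cosh t + sinh t) = (x + y)e^t, so it becomes (x + y)^2 e^(2t)   [not invariant for t != 0]
(C) x^2 + y^2: (x cosh t + y sinh t)^2 + (x sinh t + y cosh t)^2 = (x^2 + y^2)(cosh^2 t + sinh^2 t) + 4xy sinh t cosh t = (x^2 + y^2) cosh 2t + 2xy sinh 2t   [not invariant for t != 0]
(D) x^2 - y^2: (x cosh t + y sinh t)^2 - (x sinh t + y cosh t)^2 = x^2(cosh^2 t - sinh^2 t) + 2xy(cosh t sinh t - sinh t cosh t) + y^2(sinh^2 t - cosh^2 t) = x^2 - y^2   [invariant, using cosh^2 t - sinh^2 t = 1]

Only (D) x^2 - y^2 is unchanged; it is the Minkowski form preserved by Lorentz boosts, just as x^2 + y^2 is preserved by ordinary rotations.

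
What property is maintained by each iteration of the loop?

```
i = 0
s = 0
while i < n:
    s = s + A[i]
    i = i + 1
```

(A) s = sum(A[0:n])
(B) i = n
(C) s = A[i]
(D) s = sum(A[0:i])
D

A loop invariant must hold before the first iteration and be re-established by every execution of the body.

(D) s = sum(A[0:i]): Initially i = 0 and s = 0 = sum of the empty slice A[0:0]. If s = sum(A[0:i]) holds at the top of an iteration, the body sets s to sum(A[0:i]) + A[i] = sum(A[0:i+1]) and then i to i+1, so s = sum(A[0:i]) holds again. At exit i = n, giving s = sum(A[0:n]).

The other options fail:
(A) s = sum(A[0:n]): false before the loop (s = 0, not the full sum) -- it only becomes true at exit.
(B) i = n: false initially (i = 0); it is the exit condition, not an invariant.
(C) s = A[i]: after the first iteration s = A[0] but i = 1, so s = A[i] compares s with the wrong element (and fails in general).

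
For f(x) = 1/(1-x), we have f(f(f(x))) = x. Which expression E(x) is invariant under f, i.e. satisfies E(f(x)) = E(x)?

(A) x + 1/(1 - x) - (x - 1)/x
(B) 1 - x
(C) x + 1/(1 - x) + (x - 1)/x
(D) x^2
C

Replace x by f(x) = 1/(1 - x) in each option and simplify. As a quick numerical cross-check, also compare E(5) with E(f(5)) = E(-1/4).

(A) x + 1/(1 - x) - (x - 1)/x  ->  (1/(1 - x)) + 1/(1 - (1/(1 - x))) - ((1/(1 - x)) - 1)/(1/(1 - x)) = (x^2(1 - x) - x + (x - 1)^2)/(x(x - 1)); check: E(5) = 79/20 but E(-1/4) = -89/20.   [not invariant]
(B) 1 - x  ->  1 - (1/(1 - x)) = x/(x - 1); check: E(5) = -4 but E(-1/4) = 5/4.   [not invariant]
(C) x + 1/(1 - x) + (x - 1)/x  ->  (1/(1 - x)) + 1/(1 - (1/(1 - x))) + ((1/(1 - x)) - 1)/(1/(1 - x)), which simplifies back to x + 1/(1 - x) + (x - 1)/x; check: E(5) = 111/20, E(-1/4) = 111/20.   [invariant]
(D) x^2  ->  (1/(1 - x))^2 = (x - 1)^(-2); check: E(5) = 25 but E(-1/4) = 1/16.   [not invariant]

Only (C) is unchanged. Indeed f(f(x)) = 1/(1 - 1/(1-x)) = (1-x)/(-x) = (x-1)/x, so E(x) = x + f(x) + f(f(x)) is the sum over the whole 3-cycle; applying f just permutes the three terms cyclically (x -> f(x) -> f(f(x)) -> x), leaving the sum unchanged.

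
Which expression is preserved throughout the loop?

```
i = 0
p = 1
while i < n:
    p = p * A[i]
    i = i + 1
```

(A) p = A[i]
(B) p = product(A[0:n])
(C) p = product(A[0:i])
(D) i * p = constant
C

A loop invariant must hold before the first iteration and be re-established by every execution of the body.

(C) p = product(A[0:i]): Initially i = 0 and p = 1 = product of the empty slice A[0:0]. If p = product(A[0:i]) holds at the top of an iteration, the body sets p to product(A[0:i]) * A[i] = product(A[0:i+1]) and then i to i+1, so the property is restored. At exit i = n, giving p = product(A[0:n]).

The other options fail:
(A) p = A[i]: after the first iteration p = A[0] but i = 1; in general p is a product of several elements, not a single one.
(B) p = product(A[0:n]): false before the loop (p = 1, not the full product) -- it only becomes true at exit.
(D) i * p = constant: initially i * p = 0, but after one iteration it is 1 * A[0], which is nonzero in general.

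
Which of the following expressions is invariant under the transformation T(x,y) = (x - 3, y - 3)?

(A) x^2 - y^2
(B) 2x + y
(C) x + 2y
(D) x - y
D

An expression E(x,y) is invariant under T if E(T(x,y)) = E(x,y). Here T(x,y) = (x - 3, y - 3).
Substitute the transformed coordinates into each option and compare with the original:
(A) x^2 - y^2  ->  (x - 3)^2 - (y - 3)^2 = x^2 - 6x - y^2 + 6y   [differs from x^2 - y^2: not invariant]
(B) 2x + y  ->  2(x - 3) + (y - 3) = 2x + y - 9   [differs from 2x + y: not invariant]
(C) x + 2y  ->  (x - 3) + 2(y - 3) = x + 2y - 9   [differs from x + 2y: not invariant]
(D) x - y  ->  (x - 3) - (y - 3) = x - y   [equals x - y: invariant]

Only option (D), x - y, is unchanged by the transformation.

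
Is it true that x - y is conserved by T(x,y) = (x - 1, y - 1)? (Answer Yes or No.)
Yes

Substitute T(x,y) = (x - 1, y - 1) into the expression and compare with the original.

Original: x - y
After applying T: (x - 1) - (y - 1) = x - y

This is identical to the original x - y, so the expression is invariant.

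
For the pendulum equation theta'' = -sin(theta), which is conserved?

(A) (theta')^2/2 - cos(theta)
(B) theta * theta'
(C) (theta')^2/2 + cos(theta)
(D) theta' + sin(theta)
A

A first integral I satisfies dI/dt = 0 along every solution. Differentiate each option and use the equation of motion:
(A) d/dt[(theta')^2/2 - cos(theta)] = theta' theta'' + sin(theta) theta' = theta'(-sin(theta)) + theta' sin(theta) = 0
(B) d/dt[theta * theta'] = (theta')^2 + theta theta'' = (theta')^2 - theta sin(theta), not identically 0
(C) d/dt[(theta')^2/2 + cos(theta)] = theta' theta'' - sin(theta) theta' = -2 theta' sin(theta), not identically 0
(D) d/dt[theta' + sin(theta)] = theta'' + cos(theta) theta' = -sin(theta) + theta' cos(theta), not identically 0

Only (A) has zero time-derivative. This is the total energy: kinetic (theta')^2/2 plus potential -cos(theta).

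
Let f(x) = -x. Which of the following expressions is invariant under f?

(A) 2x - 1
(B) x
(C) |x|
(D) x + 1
C

For f(x) = -x:
Applying f replaces x by -x. Since |-x| = |x|, the absolute value is unchanged by f, whereas x -> -x, 2x - 1 -> -2x - 1 and x + 1 -> -x + 1 all change.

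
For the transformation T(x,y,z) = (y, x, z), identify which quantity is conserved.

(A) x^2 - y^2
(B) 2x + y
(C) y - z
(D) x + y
D

Apply T(x,y,z) = (y, x, z) to each option, i.e. replace (x, y, z) by the transformed coordinates.
Substitute the transformed coordinates into each option and compare with the original:
(A) x^2 - y^2  ->  (y)^2 - (x)^2 = -x^2 + y^2   [differs from x^2 - y^2: not invariant]
(B) 2x + y  ->  2(y) + (x) = x + 2y   [differs from 2x + y: not invariant]
(C) y - z  ->  (x) - (z) = x - z   [differs from y - z: not invariant]
(D) x + y  ->  (y) + (x) = x + y   [equals x + y: invariant]

Only option (D), x + y, is unchanged by the transformation.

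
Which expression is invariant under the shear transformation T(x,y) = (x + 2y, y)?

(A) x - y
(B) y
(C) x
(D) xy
B

Under the shear T(x,y) = (x + 2y, y):
Substitute the transformed coordinates into each option and compare with the original:
(A) x - y  ->  (x + 2y) - (y) = x + y   [differs from x - y: not invariant]
(B) y  ->  (y) = y   [equals y: invariant]
(C) x  ->  (x + 2y) = x + 2y   [differs from x: not invariant]
(D) xy  ->  (x + 2y)(y) = xy + 2y^2   [differs from xy: not invariant]

Only option (B), y, is unchanged by the transformation.
A horizontal shear moves points parallel to the x-axis, so the y-coordinate (and any function of y alone) is unchanged.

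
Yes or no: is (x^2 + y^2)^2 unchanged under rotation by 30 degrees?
Yes

Applying rotation by 30 degrees: x' = x*cos(30 degrees) - y*sin(30 degrees) = sqrt(3)x/2 - y/2, y' = x*sin(30 degrees) + y*cos(30 degrees) = x/2 + sqrt(3)y/2

Substituting into (x^2 + y^2)^2:
((sqrt(3)x/2 - y/2)^2 + (x/2 + sqrt(3)y/2)^2)^2
= x^4 + 2x^2y^2 + y^4 = (x^2 + y^2)^2

This equals the original expression (x^2 + y^2)^2, so it IS invariant.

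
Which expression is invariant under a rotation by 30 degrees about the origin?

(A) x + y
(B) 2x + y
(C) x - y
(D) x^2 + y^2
D

A rotation by 30 degrees sends (x, y) to (sqrt(3)x/2 - y/2, x/2 + sqrt(3)y/2).
Substitute the transformed coordinates into each option and compare with the original:
(A) x + y  ->  (sqrt(3)x/2 - y/2) + (x/2 + sqrt(3)y/2) = x/2 + sqrt(3)x/2 - y/2 + sqrt(3)y/2   [differs from x + y: not invariant]
(B) 2x + y  ->  2(sqrt(3)x/2 - y/2) + (x/2 + sqrt(3)y/2) = x/2 + sqrt(3)x - y + sqrt(3)y/2   [differs from 2x + y: not invariant]
(C) x - y  ->  (sqrt(3)x/2 - y/2) - (x/2 + sqrt(3)y/2) = -x/2 + sqrt(3)x/2 - sqrt(3)y/2 - y/2   [differs from x - y: not invariant]
(D) x^2 + y^2  ->  (sqrt(3)x/2 - y/2)^2 + (x/2 + sqrt(3)y/2)^2 = x^2 + y^2   [equals x^2 + y^2: invariant]

Only option (D), x^2 + y^2, is unchanged by the transformation.
Geometrically, x^2 + y^2 is the squared distance from the origin, which every rotation about the origin preserves.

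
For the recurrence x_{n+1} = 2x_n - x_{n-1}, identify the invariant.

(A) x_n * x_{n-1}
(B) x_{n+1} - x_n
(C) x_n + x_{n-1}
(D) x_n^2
B

For the recurrence x_{n+1} = 2x_n - x_{n-1}:

If x_{n+1} = 2x_n - x_{n-1}, then:
x_{n+1} - x_n = x_n - x_{n-1}
The first difference is constant throughout the sequence.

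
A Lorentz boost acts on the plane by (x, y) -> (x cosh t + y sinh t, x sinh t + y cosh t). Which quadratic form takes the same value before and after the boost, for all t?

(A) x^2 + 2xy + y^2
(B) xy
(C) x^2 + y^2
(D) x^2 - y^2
D

Write x' = x cosh t + y sinh t, y' = x sinh t + y cosh t and substitute into each option:
(A) x^2 + 2xy + y^2: (x' + y')^2 with x' + y' = (x + y)(cosh t + sinh t) = (x + y)e^t, so it becomes (x + y)^2 e^(2t)   [not invariant for t != 0]
(B) xy: (x cosh t + y sinh t)(x sinh t + y cosh t) = xy(cosh^2 t + sinh^2 t) + (x^2 + y^2) sinh t cosh t = xy cosh 2t + (x^2 + y^2)(sinh 2t)/2   [not invariant for t != 0]
(C) x^2 + y^2: (x cosh t + y sinh t)^2 + (x sinh t + y cosh t)^2 = (x^2 + y^2)(cosh^2 t + sinh^2 t) + 4xy sinh t cosh t = (x^2 + y^2) cosh 2t + 2xy sinh 2t   [not invariant for t != 0]
(D) x^2 - y^2: (x cosh t + y sinh t)^2 - (x sinh t + y cosh t)^2 = x^2(cosh^2 t - sinh^2 t) + 2xy(cosh t sinh t - sinh t cosh t) + y^2(sinh^2 t - cosh^2 t) = x^2 - y^2   [invariant, using cosh^2 t - sinh^2 t = 1]

Only (D) x^2 - y^2 is unchanged; it is the Minkowski form preserved by Lorentz boosts, just as x^2 + y^2 is preserved by ordinary rotations.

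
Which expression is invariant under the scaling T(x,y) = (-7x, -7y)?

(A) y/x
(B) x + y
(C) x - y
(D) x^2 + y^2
A

Under the uniform scaling T(x,y) = (-7x, -7y):
Substitute the transformed coordinates into each option and compare with the original:
(A) y/x  ->  (-7y)/(-7x) = y/x   [equals y/x: invariant]
(B) x + y  ->  (-7x) + (-7y) = -7x - 7y   [differs from x + y: not invariant]
(C) x - y  ->  (-7x) - (-7y) = -7x + 7y   [differs from x - y: not invariant]
(D) x^2 + y^2  ->  (-7x)^2 + (-7y)^2 = 49x^2 + 49y^2   [differs from x^2 + y^2: not invariant]

Only option (A), y/x, is unchanged by the transformation.
The common factor -7 cancels in a ratio of coordinates, while sums, products and sums of squares pick up factors of -7 or 49.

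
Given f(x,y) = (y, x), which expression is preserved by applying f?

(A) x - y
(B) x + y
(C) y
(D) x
B

For f(x,y) = (y, x):
After applying f: x' = y, y' = x. So x' + y' = y + x = x + y.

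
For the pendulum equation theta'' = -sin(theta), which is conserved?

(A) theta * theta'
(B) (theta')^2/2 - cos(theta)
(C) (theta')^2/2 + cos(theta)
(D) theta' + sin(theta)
B

A first integral I satisfies dI/dt = 0 along every solution. Differentiate each option and use the equation of motion:
(A) d/dt[theta * theta'] = (theta')^2 + theta theta'' = (theta')^2 - theta sin(theta), not identically 0
(B) d/dt[(theta')^2/2 - cos(theta)] = theta' theta'' + sin(theta) theta' = theta'(-sin(theta)) + theta' sin(theta) = 0
(C) d/dt[(theta')^2/2 + cos(theta)] = theta' theta'' - sin(theta) theta' = -2 theta' sin(theta), not identically 0
(D) d/dt[theta' + sin(theta)] = theta'' + cos(theta) theta' = -sin(theta) + theta' cos(theta), not identically 0

Only (B) has zero time-derivative. This is the total energy: kinetic (theta')^2/2 plus potential -cos(theta).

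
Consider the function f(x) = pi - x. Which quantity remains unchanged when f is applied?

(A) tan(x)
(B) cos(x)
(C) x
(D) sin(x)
D

For f(x) = pi - x:
sin(pi - x) = sin(x), so sine is invariant under this transformation.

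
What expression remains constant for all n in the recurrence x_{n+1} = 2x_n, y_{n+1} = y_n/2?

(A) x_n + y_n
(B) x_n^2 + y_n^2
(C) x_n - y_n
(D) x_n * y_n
D

For the recurrence x_{n+1} = 2x_n, y_{n+1} = y_n/2:

x_{n+1} * y_{n+1} = (2x_n) * (y_n/2) = x_n * y_n
The product is conserved.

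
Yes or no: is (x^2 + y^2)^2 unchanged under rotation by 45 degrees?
Yes

Applying rotation by 45 degrees: x' = x*cos(45 degrees) - y*sin(45 degrees) = sqrt(2)x/2 - sqrt(2)y/2, y' = x*sin(45 degrees) + y*cos(45 degrees) = sqrt(2)x/2 + sqrt(2)y/2

Substituting into (x^2 + y^2)^2:
((sqrt(2)x/2 - sqrt(2)y/2)^2 + (sqrt(2)x/2 + sqrt(2)y/2)^2)^2
= x^4 + 2x^2y^2 + y^4 = (x^2 + y^2)^2

This equals the original expression (x^2 + y^2)^2, so it IS invariant.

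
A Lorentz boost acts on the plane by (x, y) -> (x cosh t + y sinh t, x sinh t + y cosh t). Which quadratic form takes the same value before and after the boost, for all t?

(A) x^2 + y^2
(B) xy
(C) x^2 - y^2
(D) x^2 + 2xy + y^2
C

Write x' = x cosh t + y sinh t, y' = x sinh t + y cosh t and substitute into each option:
(A) x^2 + y^2: (x cosh t + y sinh t)^2 + (x sinh t + y cosh t)^2 = (x^2 + y^2)(cosh^2 t + sinh^2 t) + 4xy sinh t cosh t = (x^2 + y^2) cosh 2t + 2xy sinh 2t   [not invariant for t != 0]
(B) xy: (x cosh t + y sinh t)(x sinh t + y cosh t) = xy(cosh^2 t + sinh^2 t) + (x^2 + y^2) sinh t cosh t = xy cosh 2t + (x^2 + y^2)(sinh 2t)/2   [not invariant for t != 0]
(C) x^2 - y^2: (x cosh t + y sinh t)^2 - (x sinh t + y cosh t)^2 = x^2(cosh^2 t - sinh^2 t) + 2xy(cosh t sinh t - sinh t cosh t) + y^2(sinh^2 t - cosh^2 t) = x^2 - y^2   [invariant, using cosh^2 t - sinh^2 t = 1]
(D) x^2 + 2xy + y^2: (x' + y')^2 with x' + y' = (x + y)(cosh t + sinh t) = (x + y)e^t, so it becomes (x + y)^2 e^(2t)   [not invariant for t != 0]

Only (C) x^2 - y^2 is unchanged; it is the Minkowski form preserved by Lorentz boosts, just as x^2 + y^2 is preserved by ordinary rotations.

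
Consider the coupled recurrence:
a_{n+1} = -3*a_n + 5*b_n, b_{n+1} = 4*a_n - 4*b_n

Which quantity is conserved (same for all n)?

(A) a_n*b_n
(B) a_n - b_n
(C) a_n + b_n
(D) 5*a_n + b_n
C

Replace a_n by a_{n+1} = -3*a_n + 5*b_n and b_n by b_{n+1} = 4*a_n - 4*b_n in each option and simplify:
(A) a_n*b_n  ->  (-3*a_n + 5*b_n)*(4*a_n - 4*b_n) = -12*a_n^2 + 32*a_n*b_n - 20*b_n^2   [not conserved]
(B) a_n - b_n  ->  (-3*a_n + 5*b_n) - (4*a_n - 4*b_n) = -7*a_n + 9*b_n   [not conserved]
(C) a_n + b_n  ->  (-3*a_n + 5*b_n) + (4*a_n - 4*b_n) = a_n + b_n   [conserved]
(D) 5*a_n + b_n  ->  5*(-3*a_n + 5*b_n) + (4*a_n - 4*b_n) = -11*a_n + 21*b_n   [not conserved]

Only (C) a_n + b_n returns to itself after one step, so it is the conserved quantity.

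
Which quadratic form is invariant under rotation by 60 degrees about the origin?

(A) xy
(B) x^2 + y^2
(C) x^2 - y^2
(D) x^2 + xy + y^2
B

Rotation by 60 degrees sends (x, y) to (x/2 - sqrt(3)y/2, sqrt(3)x/2 + y/2).
Substitute the transformed coordinates into each option and compare with the original:
(A) xy  ->  (x/2 - sqrt(3)y/2)(sqrt(3)x/2 + y/2) = sqrt(3)x^2/4 - xy/2 - sqrt(3)y^2/4   [differs from xy: not invariant]
(B) x^2 + y^2  ->  (x/2 - sqrt(3)y/2)^2 + (sqrt(3)x/2 + y/2)^2 = x^2 + y^2   [equals x^2 + y^2: invariant]
(C) x^2 - y^2  ->  (x/2 - sqrt(3)y/2)^2 - (sqrt(3)x/2 + y/2)^2 = -x^2/2 - sqrt(3)xy + y^2/2   [differs from x^2 - y^2: not invariant]
(D) x^2 + xy + y^2  ->  (x/2 - sqrt(3)y/2)^2 + (x/2 - sqrt(3)y/2)(sqrt(3)x/2 + y/2) + (sqrt(3)x/2 + y/2)^2 = sqrt(3)x^2/4 + x^2 - xy/2 - sqrt(3)y^2/4 + y^2   [differs from x^2 + xy + y^2: not invariant]

Only option (B), x^2 + y^2, is unchanged by the transformation.
x^2 + y^2 is the squared distance from the origin, which rotations preserve.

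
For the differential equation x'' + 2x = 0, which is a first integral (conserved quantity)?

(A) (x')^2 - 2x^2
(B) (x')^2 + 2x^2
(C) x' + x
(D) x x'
B

A first integral I satisfies dI/dt = 0 along every solution. Differentiate each option and use the equation of motion:
(A) d/dt[(x')^2 - 2x^2] = 2x'x'' - 4x x' = -8x x', not identically 0
(B) d/dt[(x')^2 + 2x^2] = 2x'x'' + 4x x' = 2x'(-2x) + 4x x' = 0
(C) d/dt[x' + x] = x'' + x' = -2x + x', not identically 0
(D) d/dt[x x'] = (x')^2 + x x'' = (x')^2 - 2x^2, not identically 0

Only (B) has zero time-derivative. So the energy-like quantity (x')^2 + 2x^2 is the first integral.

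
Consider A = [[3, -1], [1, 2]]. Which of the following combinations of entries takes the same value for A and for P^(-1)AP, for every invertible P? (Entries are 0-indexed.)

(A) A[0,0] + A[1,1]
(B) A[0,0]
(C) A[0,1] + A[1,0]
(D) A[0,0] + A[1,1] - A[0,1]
A

A[0,0] + A[1,1] is the trace of A. By the cyclic property of the trace, tr(P^(-1)AP) = tr(APP^(-1)) = tr(A), so it is the same for every matrix similar to A.

The other combinations are not similarity invariants. For example, take P = [[1, 1], [1, 2]] (det P = 1), so P^(-1) = [[2, -1], [-1, 1]] and
B = P^(-1)AP = [[1, -3], [1, 4]].
Evaluating each option on A and on B:
(A) A[0,0] + A[1,1]: 5 for A, 5 for B -> unchanged
(B) A[0,0]: 3 for A, 1 for B -> changes
(C) A[0,1] + A[1,0]: 0 for A, -2 for B -> changes
(D) A[0,0] + A[1,1] - A[0,1]: 6 for A, 8 for B -> changes

Only (A) A[0,0] + A[1,1] = 5 survives (and it does so for every P, not just this one), so it is the invariant.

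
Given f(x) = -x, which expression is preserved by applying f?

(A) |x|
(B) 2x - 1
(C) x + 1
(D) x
A

For f(x) = -x:
Applying f replaces x by -x. Since |-x| = |x|, the absolute value is unchanged by f, whereas x -> -x, 2x - 1 -> -2x - 1 and x + 1 -> -x + 1 all change.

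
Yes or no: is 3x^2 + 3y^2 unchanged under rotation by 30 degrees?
Yes

Applying rotation by 30 degrees: x' = x*cos(30 degrees) - y*sin(30 degrees) = sqrt(3)x/2 - y/2, y' = x*sin(30 degrees) + y*cos(30 degrees) = x/2 + sqrt(3)y/2

Substituting into 3x^2 + 3y^2:
3(sqrt(3)x/2 - y/2)^2 + 3(x/2 + sqrt(3)y/2)^2
= 3x^2 + 3y^2

This equals the original expression 3x^2 + 3y^2, so it IS invariant.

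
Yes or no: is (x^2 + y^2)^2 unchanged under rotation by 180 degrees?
Yes

Applying rotation by 180 degrees: x' = x*cos(180 degrees) - y*sin(180 degrees) = -x, y' = x*sin(180 degrees) + y*cos(180 degrees) = -y

Substituting into (x^2 + y^2)^2:
((-x)^2 + (-y)^2)^2
= x^4 + 2x^2y^2 + y^4 = (x^2 + y^2)^2

This equals the original expression (x^2 + y^2)^2, so it IS invariant.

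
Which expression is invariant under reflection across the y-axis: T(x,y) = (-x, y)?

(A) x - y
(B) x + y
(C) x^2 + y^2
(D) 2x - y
C

The map is reflection across the y-axis: T(x,y) = (-x, y).
Substitute the transformed coordinates into each option and compare with the original:
(A) x - y  ->  (-x) - (y) = -x - y   [differs from x - y: not invariant]
(B) x + y  ->  (-x) + (y) = -x + y   [differs from x + y: not invariant]
(C) x^2 + y^2  ->  (-x)^2 + (y)^2 = x^2 + y^2   [equals x^2 + y^2: invariant]
(D) 2x - y  ->  2(-x) - (y) = -2x - y   [differs from 2x - y: not invariant]

Only option (C), x^2 + y^2, is unchanged by the transformation.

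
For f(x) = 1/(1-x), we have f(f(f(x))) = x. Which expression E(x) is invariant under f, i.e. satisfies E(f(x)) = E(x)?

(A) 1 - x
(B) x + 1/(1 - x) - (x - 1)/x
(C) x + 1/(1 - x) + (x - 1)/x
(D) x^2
C

Replace x by f(x) = 1/(1 - x) in each option and simplify. As a quick numerical cross-check, also compare E(5) with E(f(5)) = E(-1/4).

(A) 1 - x  ->  1 - (1/(1 - x)) = x/(x - 1); check: E(5) = -4 but E(-1/4) = 5/4.   [not invariant]
(B) x + 1/(1 - x) - (x - 1)/x  ->  (1/(1 - x)) + 1/(1 - (1/(1 - x))) - ((1/(1 - x)) - 1)/(1/(1 - x)) = (x^2(1 - x) - x + (x - 1)^2)/(x(x - 1)); check: E(5) = 79/20 but E(-1/4) = -89/20.   [not invariant]
(C) x + 1/(1 - x) + (x - 1)/x  ->  (1/(1 - x)) + 1/(1 - (1/(1 - x))) + ((1/(1 - x)) - 1)/(1/(1 - x)), which simplifies back to x + 1/(1 - x) + (x - 1)/x; check: E(5) = 111/20, E(-1/4) = 111/20.   [invariant]
(D) x^2  ->  (1/(1 - x))^2 = (x - 1)^(-2); check: E(5) = 25 but E(-1/4) = 1/16.   [not invariant]

Only (C) is unchanged. Indeed f(f(x)) = 1/(1 - 1/(1-x)) = (1-x)/(-x) = (x-1)/x, so E(x) = x + f(x) + f(f(x)) is the sum over the whole 3-cycle; applying f just permutes the three terms cyclically (x -> f(x) -> f(f(x)) -> x), leaving the sum unchanged.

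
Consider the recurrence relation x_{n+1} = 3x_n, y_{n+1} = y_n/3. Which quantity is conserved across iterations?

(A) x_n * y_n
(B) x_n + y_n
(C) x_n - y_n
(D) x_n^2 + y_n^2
A

For the recurrence x_{n+1} = 3x_n, y_{n+1} = y_n/3:

x_{n+1} * y_{n+1} = (3x_n) * (y_n/3) = x_n * y_n
The product is conserved.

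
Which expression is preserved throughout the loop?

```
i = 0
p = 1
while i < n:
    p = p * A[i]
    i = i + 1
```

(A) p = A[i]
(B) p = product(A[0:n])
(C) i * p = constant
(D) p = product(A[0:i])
D

A loop invariant must hold before the first iteration and be re-established by every execution of the body.

(D) p = product(A[0:i]): Initially i = 0 and p = 1 = product of the empty slice A[0:0]. If p = product(A[0:i]) holds at the top of an iteration, the body sets p to product(A[0:i]) * A[i] = product(A[0:i+1]) and then i to i+1, so the property is restored. At exit i = n, giving p = product(A[0:n]).

The other options fail:
(A) p = A[i]: after the first iteration p = A[0] but i = 1; in general p is a product of several elements, not a single one.
(B) p = product(A[0:n]): false before the loop (p = 1, not the full product) -- it only becomes true at exit.
(C) i * p = constant: initially i * p = 0, but after one iteration it is 1 * A[0], which is nonzero in general.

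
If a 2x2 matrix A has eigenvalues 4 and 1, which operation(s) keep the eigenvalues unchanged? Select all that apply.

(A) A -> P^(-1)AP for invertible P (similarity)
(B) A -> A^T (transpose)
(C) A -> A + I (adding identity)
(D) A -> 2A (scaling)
A and B

Eigenvalues are preserved by:
1. Similarity transformations: A -> P^(-1)AP (same characteristic polynomial)
2. Transpose: A^T has the same eigenvalues as A

Eigenvalues are NOT preserved by:
- Adding identity: eigenvalues become 4+1, 1+1
- Scaling: eigenvalues become 8, 2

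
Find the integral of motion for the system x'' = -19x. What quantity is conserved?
E = (x')^2 + 19x^2

Multiply the equation by x':
x' * x'' = -19x * x'
The left side is d/dt[(x')^2/2] and the right side is d/dt[-19x^2/2], so
d/dt[(x')^2/2 + 19x^2/2] = 0, i.e. (x')^2/2 + 19x^2/2 = constant.
Multiplying by 2, the integral of motion is E = (x')^2 + 19x^2.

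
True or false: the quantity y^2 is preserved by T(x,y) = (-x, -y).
True

Substitute T(x,y) = (-x, -y) into the expression and compare with the original.

Original: y^2
After applying T: (-y)^2 = y^2

This is identical to the original y^2, so the expression is invariant.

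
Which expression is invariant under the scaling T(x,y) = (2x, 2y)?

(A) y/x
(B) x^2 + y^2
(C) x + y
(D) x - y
A

Under the uniform scaling T(x,y) = (2x, 2y):
Substitute the transformed coordinates into each option and compare with the original:
(A) y/x  ->  (2y)/(2x) = y/x   [equals y/x: invariant]
(B) x^2 + y^2  ->  (2x)^2 + (2y)^2 = 4x^2 + 4y^2   [differs from x^2 + y^2: not invariant]
(C) x + y  ->  (2x) + (2y) = 2x + 2y   [differs from x + y: not invariant]
(D) x - y  ->  (2x) - (2y) = 2x - 2y   [differs from x - y: not invariant]

Only option (A), y/x, is unchanged by the transformation.
The common factor 2 cancels in a ratio of coordinates, while sums, products and sums of squares pick up factors of 2 or 4.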